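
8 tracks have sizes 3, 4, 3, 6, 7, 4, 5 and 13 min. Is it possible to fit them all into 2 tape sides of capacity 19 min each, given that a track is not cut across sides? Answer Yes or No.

Total = 45 min; ⌈45/19⌉ = 3.
At least 3 tape sides are required, but only 2 are allowed.

No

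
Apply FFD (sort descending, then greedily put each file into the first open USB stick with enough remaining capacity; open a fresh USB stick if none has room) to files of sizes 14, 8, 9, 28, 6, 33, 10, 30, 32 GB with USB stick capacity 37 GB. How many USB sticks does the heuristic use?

5

Sorted descending: 33, 32, 30, 28, 14, 10, 9, 8, 6.
  33 → USB stick 1 (new)  [load 33/37]
  32 → USB stick 2 (new)  [load 32/37]
  30 → USB stick 3 (new)  [load 30/37]
  28 → USB stick 4 (new)  [load 28/37]
  14 → USB stick 5 (new)  [load 14/37]
  10 → USB stick 5  [load 24/37]
  9 → USB stick 4  [load 37/37]
  8 → USB stick 5  [load 32/37]
  6 → USB stick 3  [load 36/37]
5 USB sticks opened.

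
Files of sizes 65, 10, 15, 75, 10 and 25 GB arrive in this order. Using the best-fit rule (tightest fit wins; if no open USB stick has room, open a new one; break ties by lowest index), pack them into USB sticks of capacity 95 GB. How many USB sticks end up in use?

3

  65 → USB stick 1 (new)  [load 65/95]
  10 → USB stick 1  [load 75/95]
  15 → USB stick 1  [load 90/95]
  75 → USB stick 2 (new)  [load 75/95]
  10 → USB stick 2  [load 85/95]
  25 → USB stick 3 (new)  [load 25/95]
3 USB sticks opened.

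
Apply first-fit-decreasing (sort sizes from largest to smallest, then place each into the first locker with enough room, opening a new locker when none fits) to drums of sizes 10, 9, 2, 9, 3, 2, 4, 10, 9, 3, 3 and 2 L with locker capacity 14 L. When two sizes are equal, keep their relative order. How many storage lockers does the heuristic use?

Sorted descending: 10, 10, 9, 9, 9, 4, 3, 3, 3, 2, 2, 2.
  10 → locker 1 (new)  [load 10/14]
  10 → locker 2 (new)  [load 10/14]
  9 → locker 3 (new)  [load 9/14]
  9 → locker 4 (new)  [load 9/14]
  9 → locker 5 (new)  [load 9/14]
  4 → locker 1  [load 14/14]
  3 → locker 2  [load 13/14]
  3 → locker 3  [load 12/14]
  3 → locker 4  [load 12/14]
  2 → locker 3  [load 14/14]
  2 → locker 4  [load 14/14]
  2 → locker 5  [load 11/14]
5 storage lockers opened.

5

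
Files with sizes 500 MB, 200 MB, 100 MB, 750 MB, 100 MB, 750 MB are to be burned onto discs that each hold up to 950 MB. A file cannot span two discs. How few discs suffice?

3

Total = 750 + 750 + 500 + 200 + 100 + 100 = 2400 MB.
Lower bound: ⌈2400/950⌉ = 3 discs.
A packing using 3 discs:
  disc 1: 750 + 200 = 950
  disc 2: 750 + 100 + 100 = 950
  disc 3: 500 = 500
This matches the lower bound, so 3 is optimal.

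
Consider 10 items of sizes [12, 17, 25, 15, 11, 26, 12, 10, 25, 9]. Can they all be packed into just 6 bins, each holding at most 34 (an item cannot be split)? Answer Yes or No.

Yes

A valid assignment using 6 bins:
  bin 1: 26 = 26
  bin 2: 25 + 9 = 34
  bin 3: 25 = 25
  bin 4: 17 + 15 = 32
  bin 5: 12 + 12 + 10 = 34
  bin 6: 11 = 11
Every load is within 34, so 6 bins suffice.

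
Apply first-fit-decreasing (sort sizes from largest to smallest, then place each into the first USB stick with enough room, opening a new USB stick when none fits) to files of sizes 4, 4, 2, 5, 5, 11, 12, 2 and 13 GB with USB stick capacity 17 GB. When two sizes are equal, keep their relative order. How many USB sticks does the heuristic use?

4

Sorted descending: 13, 12, 11, 5, 5, 4, 4, 2, 2.
  13 → USB stick 1 (new)  [load 13/17]
  12 → USB stick 2 (new)  [load 12/17]
  11 → USB stick 3 (new)  [load 11/17]
  5 → USB stick 2  [load 17/17]
  5 → USB stick 3  [load 16/17]
  4 → USB stick 1  [load 17/17]
  4 → USB stick 4 (new)  [load 4/17]
  2 → USB stick 4  [load 6/17]
  2 → USB stick 4  [load 8/17]
4 USB sticks opened.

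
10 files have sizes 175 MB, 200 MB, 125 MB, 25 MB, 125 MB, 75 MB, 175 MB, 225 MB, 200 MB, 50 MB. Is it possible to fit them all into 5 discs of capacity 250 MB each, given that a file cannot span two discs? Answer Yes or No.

No

Total = 1375 MB; ⌈1375/250⌉ = 6.
At least 6 discs are required, but only 5 are allowed.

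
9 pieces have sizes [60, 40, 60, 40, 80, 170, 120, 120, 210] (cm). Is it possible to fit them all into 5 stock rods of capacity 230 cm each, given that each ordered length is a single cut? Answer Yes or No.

Yes

A valid assignment using 5 stock rods:
  stock rod 1: 210 = 210
  stock rod 2: 170 + 60 = 230
  stock rod 3: 120 + 80 = 200
  stock rod 4: 120 + 60 + 40 = 220
  stock rod 5: 40 = 40
Every load is within 230 cm, so 5 stock rods suffice.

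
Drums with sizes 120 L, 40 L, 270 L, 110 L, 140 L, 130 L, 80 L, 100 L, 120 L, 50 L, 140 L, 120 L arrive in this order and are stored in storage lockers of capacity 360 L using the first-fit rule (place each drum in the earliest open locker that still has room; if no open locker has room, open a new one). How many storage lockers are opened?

5

  120 → locker 1 (new)  [load 120/360]
  40 → locker 1  [load 160/360]
  270 → locker 2 (new)  [load 270/360]
  110 → locker 1  [load 270/360]
  140 → locker 3 (new)  [load 140/360]
  130 → locker 3  [load 270/360]
  80 → locker 1  [load 350/360]
  100 → locker 4 (new)  [load 100/360]
  120 → locker 4  [load 220/360]
  50 → locker 2  [load 320/360]
  140 → locker 4  [load 360/360]
  120 → locker 5 (new)  [load 120/360]
5 storage lockers opened.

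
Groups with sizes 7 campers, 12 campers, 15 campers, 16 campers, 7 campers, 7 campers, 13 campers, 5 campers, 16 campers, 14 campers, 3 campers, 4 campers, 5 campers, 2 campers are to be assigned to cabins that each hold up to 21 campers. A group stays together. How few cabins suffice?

Total = 16 + 16 + 15 + 14 + 13 + 12 + 7 + 7 + 7 + 5 + 5 + 4 + 3 + 2 = 126 campers.
Lower bound: ⌈126/21⌉ = 6 cabins.
A packing using 7 cabins:
  cabin 1: 16 + 5 = 21
  cabin 2: 16 + 5 = 21
  cabin 3: 15 + 4 + 2 = 21
  cabin 4: 14 + 7 = 21
  cabin 5: 13 + 7 = 20
  cabin 6: 12 + 7 = 19
  cabin 7: 3 = 3
No arrangement into 6 cabins stays within capacity, so 7 is optimal.

7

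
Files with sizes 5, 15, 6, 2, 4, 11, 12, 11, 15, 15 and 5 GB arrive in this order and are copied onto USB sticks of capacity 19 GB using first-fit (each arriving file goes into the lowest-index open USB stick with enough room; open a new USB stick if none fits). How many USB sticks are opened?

  5 → USB stick 1 (new)  [load 5/19]
  15 → USB stick 2 (new)  [load 15/19]
  6 → USB stick 1  [load 11/19]
  2 → USB stick 1  [load 13/19]
  4 → USB stick 1  [load 17/19]
  11 → USB stick 3 (new)  [load 11/19]
  12 → USB stick 4 (new)  [load 12/19]
  11 → USB stick 5 (new)  [load 11/19]
  15 → USB stick 6 (new)  [load 15/19]
  15 → USB stick 7 (new)  [load 15/19]
  5 → USB stick 3  [load 16/19]
7 USB sticks opened.

7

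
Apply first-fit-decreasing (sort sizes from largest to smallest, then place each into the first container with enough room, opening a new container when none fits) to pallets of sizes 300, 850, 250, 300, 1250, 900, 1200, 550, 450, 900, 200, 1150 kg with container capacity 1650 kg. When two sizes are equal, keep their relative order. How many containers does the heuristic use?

6

Sorted descending: 1250, 1200, 1150, 900, 900, 850, 550, 450, 300, 300, 250, 200.
  1250 → container 1 (new)  [load 1250/1650]
  1200 → container 2 (new)  [load 1200/1650]
  1150 → container 3 (new)  [load 1150/1650]
  900 → container 4 (new)  [load 900/1650]
  900 → container 5 (new)  [load 900/1650]
  850 → container 6 (new)  [load 850/1650]
  550 → container 4  [load 1450/1650]
  450 → container 2  [load 1650/1650]
  300 → container 1  [load 1550/1650]
  300 → container 3  [load 1450/1650]
  250 → container 5  [load 1150/1650]
  200 → container 3  [load 1650/1650]
6 containers opened.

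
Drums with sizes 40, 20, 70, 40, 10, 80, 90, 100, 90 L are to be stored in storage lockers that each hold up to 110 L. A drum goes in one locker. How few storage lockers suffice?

6

Total = 100 + 90 + 90 + 80 + 70 + 40 + 40 + 20 + 10 = 540 L.
Lower bound: ⌈540/110⌉ = 5 storage lockers.
A packing using 6 storage lockers:
  locker 1: 100 + 10 = 110
  locker 2: 90 + 20 = 110
  locker 3: 90 = 90
  locker 4: 80 = 80
  locker 5: 70 + 40 = 110
  locker 6: 40 = 40
No arrangement into 5 storage lockers stays within capacity, so 6 is optimal.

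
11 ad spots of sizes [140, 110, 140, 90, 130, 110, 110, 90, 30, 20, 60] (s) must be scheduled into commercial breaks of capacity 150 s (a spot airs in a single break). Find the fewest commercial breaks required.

Total = 140 + 140 + 130 + 110 + 110 + 110 + 90 + 90 + 60 + 30 + 20 = 1030 s.
Lower bound: ⌈1030/150⌉ = 7 commercial breaks.
Also, 8 ad spots each exceed 75 s, and no two of those can share a break, so at least 8 commercial breaks are needed.
A packing using 8 commercial breaks:
  break 1: 140 = 140
  break 2: 140 = 140
  break 3: 130 + 20 = 150
  break 4: 110 + 30 = 140
  break 5: 110 = 110
  break 6: 110 = 110
  break 7: 90 + 60 = 150
  break 8: 90 = 90
This matches the lower bound, so 8 is optimal.

8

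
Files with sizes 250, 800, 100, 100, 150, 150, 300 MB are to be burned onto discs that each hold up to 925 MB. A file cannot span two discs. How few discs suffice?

3

Total = 800 + 300 + 250 + 150 + 150 + 100 + 100 = 1850 MB.
Lower bound: ⌈1850/925⌉ = 2 discs.
A packing using 3 discs:
  disc 1: 800 + 100 = 900
  disc 2: 300 + 250 + 150 + 150 = 850
  disc 3: 100 = 100
No arrangement into 2 discs stays within capacity, so 3 is optimal.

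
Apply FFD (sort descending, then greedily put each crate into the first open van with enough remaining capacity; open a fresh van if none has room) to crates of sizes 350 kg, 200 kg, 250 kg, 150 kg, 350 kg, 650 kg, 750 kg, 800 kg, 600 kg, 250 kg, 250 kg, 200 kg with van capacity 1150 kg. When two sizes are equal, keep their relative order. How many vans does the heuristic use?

Sorted descending: 800, 750, 650, 600, 350, 350, 250, 250, 250, 200, 200, 150.
  800 → van 1 (new)  [load 800/1150]
  750 → van 2 (new)  [load 750/1150]
  650 → van 3 (new)  [load 650/1150]
  600 → van 4 (new)  [load 600/1150]
  350 → van 1  [load 1150/1150]
  350 → van 2  [load 1100/1150]
  250 → van 3  [load 900/1150]
  250 → van 3  [load 1150/1150]
  250 → van 4  [load 850/1150]
  200 → van 4  [load 1050/1150]
  200 → van 5 (new)  [load 200/1150]
  150 → van 5  [load 350/1150]
5 vans opened.

5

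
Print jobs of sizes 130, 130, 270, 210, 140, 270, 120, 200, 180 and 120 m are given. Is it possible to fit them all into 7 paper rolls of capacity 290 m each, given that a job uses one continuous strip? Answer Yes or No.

Total = 1770 m; ⌈1770/290⌉ = 7.
The bound of 7 does not rule out 7, but exhaustive search shows no assignment into 7 paper rolls of capacity 290 m exists — the minimum is 8.

No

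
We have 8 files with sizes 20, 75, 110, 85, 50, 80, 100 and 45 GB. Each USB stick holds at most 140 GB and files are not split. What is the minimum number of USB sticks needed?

5

Total = 110 + 100 + 85 + 80 + 75 + 50 + 45 + 20 = 565 GB.
Lower bound: ⌈565/140⌉ = 5 USB sticks.
A packing using 5 USB sticks:
  USB stick 1: 110 + 20 = 130
  USB stick 2: 100 = 100
  USB stick 3: 85 + 50 = 135
  USB stick 4: 80 + 45 = 125
  USB stick 5: 75 = 75
This matches the lower bound, so 5 is optimal.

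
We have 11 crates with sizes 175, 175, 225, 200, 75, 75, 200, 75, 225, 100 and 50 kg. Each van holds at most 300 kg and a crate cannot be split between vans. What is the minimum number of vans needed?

6

Total = 225 + 225 + 200 + 200 + 175 + 175 + 100 + 75 + 75 + 75 + 50 = 1575 kg.
Lower bound: ⌈1575/300⌉ = 6 vans.
A packing using 6 vans:
  van 1: 225 + 75 = 300
  van 2: 225 + 75 = 300
  van 3: 200 + 100 = 300
  van 4: 200 + 75 = 275
  van 5: 175 + 50 = 225
  van 6: 175 = 175
This matches the lower bound, so 6 is optimal.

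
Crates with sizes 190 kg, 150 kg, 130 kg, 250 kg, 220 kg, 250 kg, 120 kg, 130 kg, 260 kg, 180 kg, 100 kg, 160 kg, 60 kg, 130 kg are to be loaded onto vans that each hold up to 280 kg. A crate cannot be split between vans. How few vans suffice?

Total = 260 + 250 + 250 + 220 + 190 + 180 + 160 + 150 + 130 + 130 + 130 + 120 + 100 + 60 = 2330 kg.
Lower bound: ⌈2330/280⌉ = 9 vans.
A packing using 9 vans:
  van 1: 260 = 260
  van 2: 250 = 250
  van 3: 250 = 250
  van 4: 220 + 60 = 280
  van 5: 190 = 190
  van 6: 180 + 100 = 280
  van 7: 160 + 120 = 280
  van 8: 150 + 130 = 280
  van 9: 130 + 130 = 260
This matches the lower bound, so 9 is optimal.

9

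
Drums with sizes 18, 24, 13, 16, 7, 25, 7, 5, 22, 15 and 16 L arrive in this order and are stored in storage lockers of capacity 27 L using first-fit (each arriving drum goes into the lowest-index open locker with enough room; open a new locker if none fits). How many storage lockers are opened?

8

  18 → locker 1 (new)  [load 18/27]
  24 → locker 2 (new)  [load 24/27]
  13 → locker 3 (new)  [load 13/27]
  16 → locker 4 (new)  [load 16/27]
  7 → locker 1  [load 25/27]
  25 → locker 5 (new)  [load 25/27]
  7 → locker 3  [load 20/27]
  5 → locker 3  [load 25/27]
  22 → locker 6 (new)  [load 22/27]
  15 → locker 7 (new)  [load 15/27]
  16 → locker 8 (new)  [load 16/27]
8 storage lockers opened.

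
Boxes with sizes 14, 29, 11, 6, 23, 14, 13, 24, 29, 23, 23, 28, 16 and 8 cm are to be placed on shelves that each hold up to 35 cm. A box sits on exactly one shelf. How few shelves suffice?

9

Total = 29 + 29 + 28 + 24 + 23 + 23 + 23 + 16 + 14 + 14 + 13 + 11 + 8 + 6 = 261 cm.
Lower bound: ⌈261/35⌉ = 8 shelves.
A packing using 9 shelves:
  shelf 1: 29 + 6 = 35
  shelf 2: 29 = 29
  shelf 3: 28 = 28
  shelf 4: 24 + 11 = 35
  shelf 5: 23 + 8 = 31
  shelf 6: 23 = 23
  shelf 7: 23 = 23
  shelf 8: 16 + 14 = 30
  shelf 9: 14 + 13 = 27
No arrangement into 8 shelves stays within capacity, so 9 is optimal.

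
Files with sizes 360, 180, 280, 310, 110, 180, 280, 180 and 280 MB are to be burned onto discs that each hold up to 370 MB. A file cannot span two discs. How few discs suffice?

Total = 360 + 310 + 280 + 280 + 280 + 180 + 180 + 180 + 110 = 2160 MB.
Lower bound: ⌈2160/370⌉ = 6 discs.
A packing using 7 discs:
  disc 1: 360 = 360
  disc 2: 310 = 310
  disc 3: 280 = 280
  disc 4: 280 = 280
  disc 5: 280 = 280
  disc 6: 180 + 180 = 360
  disc 7: 180 + 110 = 290
No arrangement into 6 discs stays within capacity, so 7 is optimal.

7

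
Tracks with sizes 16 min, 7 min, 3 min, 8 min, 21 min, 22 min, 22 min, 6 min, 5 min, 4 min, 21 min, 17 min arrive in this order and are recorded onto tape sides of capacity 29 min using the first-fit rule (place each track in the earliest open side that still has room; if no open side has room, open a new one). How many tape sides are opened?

6

  16 → side 1 (new)  [load 16/29]
  7 → side 1  [load 23/29]
  3 → side 1  [load 26/29]
  8 → side 2 (new)  [load 8/29]
  21 → side 2  [load 29/29]
  22 → side 3 (new)  [load 22/29]
  22 → side 4 (new)  [load 22/29]
  6 → side 3  [load 28/29]
  5 → side 4  [load 27/29]
  4 → side 5 (new)  [load 4/29]
  21 → side 5  [load 25/29]
  17 → side 6 (new)  [load 17/29]
6 tape sides opened.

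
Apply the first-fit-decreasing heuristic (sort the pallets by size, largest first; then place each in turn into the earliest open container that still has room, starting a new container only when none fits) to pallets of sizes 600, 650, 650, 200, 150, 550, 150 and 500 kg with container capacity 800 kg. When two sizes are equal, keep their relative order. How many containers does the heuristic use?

Sorted descending: 650, 650, 600, 550, 500, 200, 150, 150.
  650 → container 1 (new)  [load 650/800]
  650 → container 2 (new)  [load 650/800]
  600 → container 3 (new)  [load 600/800]
  550 → container 4 (new)  [load 550/800]
  500 → container 5 (new)  [load 500/800]
  200 → container 3  [load 800/800]
  150 → container 1  [load 800/800]
  150 → container 2  [load 800/800]
5 containers opened.

5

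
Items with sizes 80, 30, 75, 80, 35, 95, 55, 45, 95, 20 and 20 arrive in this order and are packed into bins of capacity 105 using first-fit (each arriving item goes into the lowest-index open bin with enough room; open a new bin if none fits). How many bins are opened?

7

  80 → bin 1 (new)  [load 80/105]
  30 → bin 2 (new)  [load 30/105]
  75 → bin 2  [load 105/105]
  80 → bin 3 (new)  [load 80/105]
  35 → bin 4 (new)  [load 35/105]
  95 → bin 5 (new)  [load 95/105]
  55 → bin 4  [load 90/105]
  45 → bin 6 (new)  [load 45/105]
  95 → bin 7 (new)  [load 95/105]
  20 → bin 1  [load 100/105]
  20 → bin 3  [load 100/105]
7 bins opened.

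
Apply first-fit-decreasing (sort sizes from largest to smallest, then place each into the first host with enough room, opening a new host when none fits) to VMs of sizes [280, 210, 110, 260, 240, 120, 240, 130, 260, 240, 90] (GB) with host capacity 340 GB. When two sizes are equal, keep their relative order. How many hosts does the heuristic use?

8

Sorted descending: 280, 260, 260, 240, 240, 240, 210, 130, 120, 110, 90.
  280 → host 1 (new)  [load 280/340]
  260 → host 2 (new)  [load 260/340]
  260 → host 3 (new)  [load 260/340]
  240 → host 4 (new)  [load 240/340]
  240 → host 5 (new)  [load 240/340]
  240 → host 6 (new)  [load 240/340]
  210 → host 7 (new)  [load 210/340]
  130 → host 7  [load 340/340]
  120 → host 8 (new)  [load 120/340]
  110 → host 8  [load 230/340]
  90 → host 4  [load 330/340]
8 hosts opened.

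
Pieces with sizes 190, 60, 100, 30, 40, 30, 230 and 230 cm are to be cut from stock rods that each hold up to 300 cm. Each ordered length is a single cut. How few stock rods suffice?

4

Total = 230 + 230 + 190 + 100 + 60 + 40 + 30 + 30 = 910 cm.
Lower bound: ⌈910/300⌉ = 4 stock rods.
A packing using 4 stock rods:
  stock rod 1: 230 + 60 = 290
  stock rod 2: 230 + 40 + 30 = 300
  stock rod 3: 190 + 100 = 290
  stock rod 4: 30 = 30
This matches the lower bound, so 4 is optimal.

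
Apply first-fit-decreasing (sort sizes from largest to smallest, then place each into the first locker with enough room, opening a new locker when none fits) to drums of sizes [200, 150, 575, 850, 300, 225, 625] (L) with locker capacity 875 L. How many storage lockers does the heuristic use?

Sorted descending: 850, 625, 575, 300, 225, 200, 150.
  850 → locker 1 (new)  [load 850/875]
  625 → locker 2 (new)  [load 625/875]
  575 → locker 3 (new)  [load 575/875]
  300 → locker 3  [load 875/875]
  225 → locker 2  [load 850/875]
  200 → locker 4 (new)  [load 200/875]
  150 → locker 4  [load 350/875]
4 storage lockers opened.

4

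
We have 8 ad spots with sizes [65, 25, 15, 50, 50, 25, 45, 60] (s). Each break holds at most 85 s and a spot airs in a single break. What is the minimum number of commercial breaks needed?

Total = 65 + 60 + 50 + 50 + 45 + 25 + 25 + 15 = 335 s.
Lower bound: ⌈335/85⌉ = 4 commercial breaks.
Also, 5 ad spots each exceed 85/2 s, and no two of those can share a break, so at least 5 commercial breaks are needed.
A packing using 5 commercial breaks:
  break 1: 65 + 15 = 80
  break 2: 60 + 25 = 85
  break 3: 50 + 25 = 75
  break 4: 50 = 50
  break 5: 45 = 45
This matches the lower bound, so 5 is optimal.

5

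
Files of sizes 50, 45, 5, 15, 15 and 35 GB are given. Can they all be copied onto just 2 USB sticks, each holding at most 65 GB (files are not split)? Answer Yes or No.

Total = 165 GB; ⌈165/65⌉ = 3.
At least 3 USB sticks are required, but only 2 are allowed.

No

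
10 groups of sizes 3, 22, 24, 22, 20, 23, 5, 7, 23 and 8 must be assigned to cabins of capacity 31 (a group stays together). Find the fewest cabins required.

6

Total = 24 + 23 + 23 + 22 + 22 + 20 + 8 + 7 + 5 + 3 = 157.
Lower bound: ⌈157/31⌉ = 6 cabins.
A packing using 6 cabins:
  cabin 1: 24 + 7 = 31
  cabin 2: 23 + 8 = 31
  cabin 3: 23 + 5 + 3 = 31
  cabin 4: 22 = 22
  cabin 5: 22 = 22
  cabin 6: 20 = 20
This matches the lower bound, so 6 is optimal.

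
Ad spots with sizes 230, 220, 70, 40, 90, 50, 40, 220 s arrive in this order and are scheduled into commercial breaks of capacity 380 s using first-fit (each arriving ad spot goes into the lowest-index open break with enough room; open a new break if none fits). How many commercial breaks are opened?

3

  230 → break 1 (new)  [load 230/380]
  220 → break 2 (new)  [load 220/380]
  70 → break 1  [load 300/380]
  40 → break 1  [load 340/380]
  90 → break 2  [load 310/380]
  50 → break 2  [load 360/380]
  40 → break 1  [load 380/380]
  220 → break 3 (new)  [load 220/380]
3 commercial breaks opened.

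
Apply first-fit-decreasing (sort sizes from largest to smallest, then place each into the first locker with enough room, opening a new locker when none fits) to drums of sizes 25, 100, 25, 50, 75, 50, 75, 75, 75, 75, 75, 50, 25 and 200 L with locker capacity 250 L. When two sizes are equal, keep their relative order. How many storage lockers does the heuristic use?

Sorted descending: 200, 100, 75, 75, 75, 75, 75, 75, 50, 50, 50, 25, 25, 25.
  200 → locker 1 (new)  [load 200/250]
  100 → locker 2 (new)  [load 100/250]
  75 → locker 2  [load 175/250]
  75 → locker 2  [load 250/250]
  75 → locker 3 (new)  [load 75/250]
  75 → locker 3  [load 150/250]
  75 → locker 3  [load 225/250]
  75 → locker 4 (new)  [load 75/250]
  50 → locker 1  [load 250/250]
  50 → locker 4  [load 125/250]
  50 → locker 4  [load 175/250]
  25 → locker 3  [load 250/250]
  25 → locker 4  [load 200/250]
  25 → locker 4  [load 225/250]
4 storage lockers opened.

4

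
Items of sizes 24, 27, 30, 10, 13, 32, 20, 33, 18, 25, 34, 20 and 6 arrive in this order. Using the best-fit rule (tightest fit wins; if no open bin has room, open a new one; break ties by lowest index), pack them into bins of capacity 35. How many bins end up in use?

10

  24 → bin 1 (new)  [load 24/35]
  27 → bin 2 (new)  [load 27/35]
  30 → bin 3 (new)  [load 30/35]
  10 → bin 1  [load 34/35]
  13 → bin 4 (new)  [load 13/35]
  32 → bin 5 (new)  [load 32/35]
  20 → bin 4  [load 33/35]
  33 → bin 6 (new)  [load 33/35]
  18 → bin 7 (new)  [load 18/35]
  25 → bin 8 (new)  [load 25/35]
  34 → bin 9 (new)  [load 34/35]
  20 → bin 10 (new)  [load 20/35]
  6 → bin 2  [load 33/35]
10 bins opened.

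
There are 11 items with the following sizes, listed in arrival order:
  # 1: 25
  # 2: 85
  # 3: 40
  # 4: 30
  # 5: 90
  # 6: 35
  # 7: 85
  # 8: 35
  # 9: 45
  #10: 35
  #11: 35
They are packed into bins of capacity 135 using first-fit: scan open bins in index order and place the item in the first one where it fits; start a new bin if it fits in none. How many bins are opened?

  25 → bin 1 (new)  [load 25/135]
  85 → bin 1  [load 110/135]
  40 → bin 2 (new)  [load 40/135]
  30 → bin 2  [load 70/135]
  90 → bin 3 (new)  [load 90/135]
  35 → bin 2  [load 105/135]
  85 → bin 4 (new)  [load 85/135]
  35 → bin 3  [load 125/135]
  45 → bin 4  [load 130/135]
  35 → bin 5 (new)  [load 35/135]
  35 → bin 5  [load 70/135]
5 bins opened.

5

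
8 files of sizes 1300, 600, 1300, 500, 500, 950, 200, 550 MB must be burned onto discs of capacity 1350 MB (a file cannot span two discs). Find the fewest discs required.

5

Total = 1300 + 1300 + 950 + 600 + 550 + 500 + 500 + 200 = 5900 MB.
Lower bound: ⌈5900/1350⌉ = 5 discs.
A packing using 5 discs:
  disc 1: 1300 = 1300
  disc 2: 1300 = 1300
  disc 3: 950 + 200 = 1150
  disc 4: 600 + 550 = 1150
  disc 5: 500 + 500 = 1000
This matches the lower bound, so 5 is optimal.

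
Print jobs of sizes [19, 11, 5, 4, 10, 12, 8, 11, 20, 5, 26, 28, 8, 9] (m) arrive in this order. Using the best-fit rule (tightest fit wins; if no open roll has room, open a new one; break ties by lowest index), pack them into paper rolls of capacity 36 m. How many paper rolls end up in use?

  19 → roll 1 (new)  [load 19/36]
  11 → roll 1  [load 30/36]
  5 → roll 1  [load 35/36]
  4 → roll 2 (new)  [load 4/36]
  10 → roll 2  [load 14/36]
  12 → roll 2  [load 26/36]
  8 → roll 2  [load 34/36]
  11 → roll 3 (new)  [load 11/36]
  20 → roll 3  [load 31/36]
  5 → roll 3  [load 36/36]
  26 → roll 4 (new)  [load 26/36]
  28 → roll 5 (new)  [load 28/36]
  8 → roll 5  [load 36/36]
  9 → roll 4  [load 35/36]
5 paper rolls opened.

5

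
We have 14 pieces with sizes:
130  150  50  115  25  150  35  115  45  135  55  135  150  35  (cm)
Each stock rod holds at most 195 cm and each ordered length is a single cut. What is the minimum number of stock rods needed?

Total = 150 + 150 + 150 + 135 + 135 + 130 + 115 + 115 + 55 + 50 + 45 + 35 + 35 + 25 = 1325 cm.
Lower bound: ⌈1325/195⌉ = 7 stock rods.
Also, 8 pieces each exceed 195/2 cm, and no two of those can share a stock rod, so at least 8 stock rods are needed.
A packing using 8 stock rods:
  stock rod 1: 150 + 45 = 195
  stock rod 2: 150 + 35 = 185
  stock rod 3: 150 + 35 = 185
  stock rod 4: 135 + 55 = 190
  stock rod 5: 135 + 50 = 185
  stock rod 6: 130 + 25 = 155
  stock rod 7: 115 = 115
  stock rod 8: 115 = 115
This matches the lower bound, so 8 is optimal.

8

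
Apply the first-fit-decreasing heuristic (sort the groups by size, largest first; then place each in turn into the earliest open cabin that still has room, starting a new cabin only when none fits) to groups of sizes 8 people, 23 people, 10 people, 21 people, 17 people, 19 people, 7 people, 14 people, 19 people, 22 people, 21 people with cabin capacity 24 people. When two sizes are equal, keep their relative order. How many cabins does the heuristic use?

Sorted descending: 23, 22, 21, 21, 19, 19, 17, 14, 10, 8, 7.
  23 → cabin 1 (new)  [load 23/24]
  22 → cabin 2 (new)  [load 22/24]
  21 → cabin 3 (new)  [load 21/24]
  21 → cabin 4 (new)  [load 21/24]
  19 → cabin 5 (new)  [load 19/24]
  19 → cabin 6 (new)  [load 19/24]
  17 → cabin 7 (new)  [load 17/24]
  14 → cabin 8 (new)  [load 14/24]
  10 → cabin 8  [load 24/24]
  8 → cabin 9 (new)  [load 8/24]
  7 → cabin 7  [load 24/24]
9 cabins opened.

9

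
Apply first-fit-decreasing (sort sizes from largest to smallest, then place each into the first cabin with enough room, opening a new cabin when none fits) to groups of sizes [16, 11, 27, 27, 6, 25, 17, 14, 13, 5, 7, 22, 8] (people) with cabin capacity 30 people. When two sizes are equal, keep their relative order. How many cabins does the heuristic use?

7

Sorted descending: 27, 27, 25, 22, 17, 16, 14, 13, 11, 8, 7, 6, 5.
  27 → cabin 1 (new)  [load 27/30]
  27 → cabin 2 (new)  [load 27/30]
  25 → cabin 3 (new)  [load 25/30]
  22 → cabin 4 (new)  [load 22/30]
  17 → cabin 5 (new)  [load 17/30]
  16 → cabin 6 (new)  [load 16/30]
  14 → cabin 6  [load 30/30]
  13 → cabin 5  [load 30/30]
  11 → cabin 7 (new)  [load 11/30]
  8 → cabin 4  [load 30/30]
  7 → cabin 7  [load 18/30]
  6 → cabin 7  [load 24/30]
  5 → cabin 3  [load 30/30]
7 cabins opened.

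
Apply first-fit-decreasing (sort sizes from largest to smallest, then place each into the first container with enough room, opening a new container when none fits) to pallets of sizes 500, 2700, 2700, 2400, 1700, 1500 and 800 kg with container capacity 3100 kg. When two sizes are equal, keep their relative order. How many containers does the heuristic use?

Sorted descending: 2700, 2700, 2400, 1700, 1500, 800, 500.
  2700 → container 1 (new)  [load 2700/3100]
  2700 → container 2 (new)  [load 2700/3100]
  2400 → container 3 (new)  [load 2400/3100]
  1700 → container 4 (new)  [load 1700/3100]
  1500 → container 5 (new)  [load 1500/3100]
  800 → container 4  [load 2500/3100]
  500 → container 3  [load 2900/3100]
5 containers opened.

5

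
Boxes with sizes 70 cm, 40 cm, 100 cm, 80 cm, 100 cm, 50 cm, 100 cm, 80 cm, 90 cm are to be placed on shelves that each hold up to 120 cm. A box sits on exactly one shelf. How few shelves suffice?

7

Total = 100 + 100 + 100 + 90 + 80 + 80 + 70 + 50 + 40 = 710 cm.
Lower bound: ⌈710/120⌉ = 6 shelves.
Also, 7 boxes each exceed 60 cm, and no two of those can share a shelf, so at least 7 shelves are needed.
A packing using 7 shelves:
  shelf 1: 100 = 100
  shelf 2: 100 = 100
  shelf 3: 100 = 100
  shelf 4: 90 = 90
  shelf 5: 80 + 40 = 120
  shelf 6: 80 = 80
  shelf 7: 70 + 50 = 120
This matches the lower bound, so 7 is optimal.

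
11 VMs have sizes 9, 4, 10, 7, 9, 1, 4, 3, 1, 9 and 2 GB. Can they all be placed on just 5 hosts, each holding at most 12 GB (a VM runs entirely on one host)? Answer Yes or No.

No

Total = 59 GB; ⌈59/12⌉ = 5.
The bound of 5 does not rule out 5, but exhaustive search shows no assignment into 5 hosts of capacity 12 GB exists — the minimum is 6.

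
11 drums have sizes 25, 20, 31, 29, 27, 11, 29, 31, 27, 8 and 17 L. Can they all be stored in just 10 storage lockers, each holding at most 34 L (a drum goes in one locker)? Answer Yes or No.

A valid assignment using 9 storage lockers:
  locker 1: 31 = 31
  locker 2: 31 = 31
  locker 3: 29 = 29
  locker 4: 29 = 29
  locker 5: 27 = 27
  locker 6: 27 = 27
  locker 7: 25 + 8 = 33
  locker 8: 20 + 11 = 31
  locker 9: 17 = 17
That uses only 9 ≤ 10, so 10 storage lockers are enough.

Yes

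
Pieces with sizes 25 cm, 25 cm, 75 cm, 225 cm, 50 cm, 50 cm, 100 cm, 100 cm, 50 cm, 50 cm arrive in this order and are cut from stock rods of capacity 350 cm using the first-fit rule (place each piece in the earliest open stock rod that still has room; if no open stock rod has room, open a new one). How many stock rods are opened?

  25 → stock rod 1 (new)  [load 25/350]
  25 → stock rod 1  [load 50/350]
  75 → stock rod 1  [load 125/350]
  225 → stock rod 1  [load 350/350]
  50 → stock rod 2 (new)  [load 50/350]
  50 → stock rod 2  [load 100/350]
  100 → stock rod 2  [load 200/350]
  100 → stock rod 2  [load 300/350]
  50 → stock rod 2  [load 350/350]
  50 → stock rod 3 (new)  [load 50/350]
3 stock rods opened.

3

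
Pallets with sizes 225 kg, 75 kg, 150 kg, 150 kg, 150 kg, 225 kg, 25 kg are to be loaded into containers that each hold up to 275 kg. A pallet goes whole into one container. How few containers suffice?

Total = 225 + 225 + 150 + 150 + 150 + 75 + 25 = 1000 kg.
Lower bound: ⌈1000/275⌉ = 4 containers.
Also, 5 pallets each exceed 275/2 kg, and no two of those can share a container, so at least 5 containers are needed.
A packing using 5 containers:
  container 1: 225 + 25 = 250
  container 2: 225 = 225
  container 3: 150 + 75 = 225
  container 4: 150 = 150
  container 5: 150 = 150
This matches the lower bound, so 5 is optimal.

5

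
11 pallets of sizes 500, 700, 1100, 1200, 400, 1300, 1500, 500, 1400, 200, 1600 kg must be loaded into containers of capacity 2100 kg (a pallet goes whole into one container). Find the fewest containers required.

Total = 1600 + 1500 + 1400 + 1300 + 1200 + 1100 + 700 + 500 + 500 + 400 + 200 = 10400 kg.
Lower bound: ⌈10400/2100⌉ = 5 containers.
Also, 6 pallets each exceed 1050 kg, and no two of those can share a container, so at least 6 containers are needed.
A packing using 6 containers:
  container 1: 1600 + 500 = 2100
  container 2: 1500 + 500 = 2000
  container 3: 1400 + 700 = 2100
  container 4: 1300 + 400 + 200 = 1900
  container 5: 1200 = 1200
  container 6: 1100 = 1100
This matches the lower bound, so 6 is optimal.

6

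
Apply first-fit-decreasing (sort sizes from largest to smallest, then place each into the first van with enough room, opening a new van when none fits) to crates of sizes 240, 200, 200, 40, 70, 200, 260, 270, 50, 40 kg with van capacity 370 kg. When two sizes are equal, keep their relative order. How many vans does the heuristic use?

6

Sorted descending: 270, 260, 240, 200, 200, 200, 70, 50, 40, 40.
  270 → van 1 (new)  [load 270/370]
  260 → van 2 (new)  [load 260/370]
  240 → van 3 (new)  [load 240/370]
  200 → van 4 (new)  [load 200/370]
  200 → van 5 (new)  [load 200/370]
  200 → van 6 (new)  [load 200/370]
  70 → van 1  [load 340/370]
  50 → van 2  [load 310/370]
  40 → van 2  [load 350/370]
  40 → van 3  [load 280/370]
6 vans opened.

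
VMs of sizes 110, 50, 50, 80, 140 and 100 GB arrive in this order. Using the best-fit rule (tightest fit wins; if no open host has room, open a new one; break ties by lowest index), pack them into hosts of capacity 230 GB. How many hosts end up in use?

3

  110 → host 1 (new)  [load 110/230]
  50 → host 1  [load 160/230]
  50 → host 1  [load 210/230]
  80 → host 2 (new)  [load 80/230]
  140 → host 2  [load 220/230]
  100 → host 3 (new)  [load 100/230]
3 hosts opened.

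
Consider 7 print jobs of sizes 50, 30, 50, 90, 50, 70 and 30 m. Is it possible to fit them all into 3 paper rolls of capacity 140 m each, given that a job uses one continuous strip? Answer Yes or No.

A valid assignment using 3 paper rolls:
  roll 1: 90 + 50 = 140
  roll 2: 70 + 50 = 120
  roll 3: 50 + 30 + 30 = 110
Every load is within 140 m, so 3 paper rolls suffice.

Yes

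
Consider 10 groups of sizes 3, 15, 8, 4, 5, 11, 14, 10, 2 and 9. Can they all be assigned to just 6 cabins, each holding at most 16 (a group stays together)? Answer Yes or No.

A valid assignment using 6 cabins:
  cabin 1: 15 = 15
  cabin 2: 14 + 2 = 16
  cabin 3: 11 + 5 = 16
  cabin 4: 10 + 4 = 14
  cabin 5: 9 + 3 = 12
  cabin 6: 8 = 8
Every load is within 16, so 6 cabins suffice.

Yes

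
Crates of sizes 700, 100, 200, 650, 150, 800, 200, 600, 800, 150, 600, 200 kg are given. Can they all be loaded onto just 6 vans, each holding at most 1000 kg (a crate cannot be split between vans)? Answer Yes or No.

A valid assignment using 6 vans:
  van 1: 800 + 200 = 1000
  van 2: 800 + 200 = 1000
  van 3: 700 + 200 + 100 = 1000
  van 4: 650 + 150 + 150 = 950
  van 5: 600 = 600
  van 6: 600 = 600
Every load is within 1000 kg, so 6 vans suffice.

Yes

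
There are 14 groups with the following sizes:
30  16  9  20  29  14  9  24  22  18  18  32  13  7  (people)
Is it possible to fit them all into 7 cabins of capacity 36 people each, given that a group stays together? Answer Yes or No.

No

Total = 261 people; ⌈261/36⌉ = 8.
At least 8 cabins are required, but only 7 are allowed.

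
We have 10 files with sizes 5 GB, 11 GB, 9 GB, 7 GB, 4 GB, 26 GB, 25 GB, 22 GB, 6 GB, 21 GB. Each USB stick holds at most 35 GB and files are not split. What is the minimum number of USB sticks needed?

4

Total = 26 + 25 + 22 + 21 + 11 + 9 + 7 + 6 + 5 + 4 = 136 GB.
Lower bound: ⌈136/35⌉ = 4 USB sticks.
A packing using 4 USB sticks:
  USB stick 1: 26 + 9 = 35
  USB stick 2: 25 + 6 + 4 = 35
  USB stick 3: 22 + 11 = 33
  USB stick 4: 21 + 7 + 5 = 33
This matches the lower bound, so 4 is optimal.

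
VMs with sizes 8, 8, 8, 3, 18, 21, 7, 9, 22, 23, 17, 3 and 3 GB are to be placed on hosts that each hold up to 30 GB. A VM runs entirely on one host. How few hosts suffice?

6

Total = 23 + 22 + 21 + 18 + 17 + 9 + 8 + 8 + 8 + 7 + 3 + 3 + 3 = 150 GB.
Lower bound: ⌈150/30⌉ = 5 hosts.
A packing using 6 hosts:
  host 1: 23 + 7 = 30
  host 2: 22 + 8 = 30
  host 3: 21 + 9 = 30
  host 4: 18 + 8 + 3 = 29
  host 5: 17 + 8 + 3 = 28
  host 6: 3 = 3
No arrangement into 5 hosts stays within capacity, so 6 is optimal.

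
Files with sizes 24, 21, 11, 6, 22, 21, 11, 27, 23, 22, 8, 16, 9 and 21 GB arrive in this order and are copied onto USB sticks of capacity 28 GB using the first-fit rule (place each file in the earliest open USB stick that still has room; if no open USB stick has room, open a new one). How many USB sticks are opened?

  24 → USB stick 1 (new)  [load 24/28]
  21 → USB stick 2 (new)  [load 21/28]
  11 → USB stick 3 (new)  [load 11/28]
  6 → USB stick 2  [load 27/28]
  22 → USB stick 4 (new)  [load 22/28]
  21 → USB stick 5 (new)  [load 21/28]
  11 → USB stick 3  [load 22/28]
  27 → USB stick 6 (new)  [load 27/28]
  23 → USB stick 7 (new)  [load 23/28]
  22 → USB stick 8 (new)  [load 22/28]
  8 → USB stick 9 (new)  [load 8/28]
  16 → USB stick 9  [load 24/28]
  9 → USB stick 10 (new)  [load 9/28]
  21 → USB stick 11 (new)  [load 21/28]
11 USB sticks opened.

11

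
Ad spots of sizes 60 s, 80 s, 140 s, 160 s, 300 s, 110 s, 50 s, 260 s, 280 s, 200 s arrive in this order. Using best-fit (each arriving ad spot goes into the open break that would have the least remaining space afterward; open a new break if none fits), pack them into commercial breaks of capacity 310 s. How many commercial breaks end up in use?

  60 → break 1 (new)  [load 60/310]
  80 → break 1  [load 140/310]
  140 → break 1  [load 280/310]
  160 → break 2 (new)  [load 160/310]
  300 → break 3 (new)  [load 300/310]
  110 → break 2  [load 270/310]
  50 → break 4 (new)  [load 50/310]
  260 → break 4  [load 310/310]
  280 → break 5 (new)  [load 280/310]
  200 → break 6 (new)  [load 200/310]
6 commercial breaks opened.

6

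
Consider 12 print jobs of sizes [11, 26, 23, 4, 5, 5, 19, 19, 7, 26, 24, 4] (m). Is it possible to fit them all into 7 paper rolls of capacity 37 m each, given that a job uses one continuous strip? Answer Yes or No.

A valid assignment using 6 paper rolls:
  roll 1: 26 + 11 = 37
  roll 2: 26 + 7 + 4 = 37
  roll 3: 24 + 5 + 5 = 34
  roll 4: 23 + 4 = 27
  roll 5: 19 = 19
  roll 6: 19 = 19
That uses only 6 ≤ 7, so 7 paper rolls are enough.

Yes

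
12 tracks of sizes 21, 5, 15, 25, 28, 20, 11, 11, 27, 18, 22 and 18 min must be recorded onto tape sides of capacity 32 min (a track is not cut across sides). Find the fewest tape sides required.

9

Total = 28 + 27 + 25 + 22 + 21 + 20 + 18 + 18 + 15 + 11 + 11 + 5 = 221 min.
Lower bound: ⌈221/32⌉ = 7 tape sides.
Also, 8 tracks each exceed 16 min, and no two of those can share a side, so at least 8 tape sides are needed.
A packing using 9 tape sides:
  side 1: 28 = 28
  side 2: 27 + 5 = 32
  side 3: 25 = 25
  side 4: 22 = 22
  side 5: 21 + 11 = 32
  side 6: 20 + 11 = 31
  side 7: 18 = 18
  side 8: 18 = 18
  side 9: 15 = 15
No arrangement into 8 tape sides stays within capacity, so 9 is optimal.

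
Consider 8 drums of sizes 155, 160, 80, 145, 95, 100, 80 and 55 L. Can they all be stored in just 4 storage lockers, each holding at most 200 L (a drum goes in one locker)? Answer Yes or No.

Total = 870 L; ⌈870/200⌉ = 5.
At least 5 storage lockers are required, but only 4 are allowed.

No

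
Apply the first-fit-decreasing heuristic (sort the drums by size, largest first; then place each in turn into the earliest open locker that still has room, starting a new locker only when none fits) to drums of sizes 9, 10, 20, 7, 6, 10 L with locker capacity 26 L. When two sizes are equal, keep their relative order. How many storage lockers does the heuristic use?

Sorted descending: 20, 10, 10, 9, 7, 6.
  20 → locker 1 (new)  [load 20/26]
  10 → locker 2 (new)  [load 10/26]
  10 → locker 2  [load 20/26]
  9 → locker 3 (new)  [load 9/26]
  7 → locker 3  [load 16/26]
  6 → locker 1  [load 26/26]
3 storage lockers opened.

3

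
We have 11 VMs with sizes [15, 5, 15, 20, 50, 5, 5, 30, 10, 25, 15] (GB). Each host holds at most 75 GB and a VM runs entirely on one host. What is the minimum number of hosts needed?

Total = 50 + 30 + 25 + 20 + 15 + 15 + 15 + 10 + 5 + 5 + 5 = 195 GB.
Lower bound: ⌈195/75⌉ = 3 hosts.
A packing using 3 hosts:
  host 1: 50 + 25 = 75
  host 2: 30 + 20 + 15 + 10 = 75
  host 3: 15 + 15 + 5 + 5 + 5 = 45
This matches the lower bound, so 3 is optimal.

3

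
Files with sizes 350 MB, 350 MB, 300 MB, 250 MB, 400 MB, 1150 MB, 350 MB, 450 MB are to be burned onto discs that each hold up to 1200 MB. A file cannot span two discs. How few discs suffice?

Total = 1150 + 450 + 400 + 350 + 350 + 350 + 300 + 250 = 3600 MB.
Lower bound: ⌈3600/1200⌉ = 3 discs.
A packing using 4 discs:
  disc 1: 1150 = 1150
  disc 2: 450 + 400 + 350 = 1200
  disc 3: 350 + 350 + 300 = 1000
  disc 4: 250 = 250
No arrangement into 3 discs stays within capacity, so 4 is optimal.

4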